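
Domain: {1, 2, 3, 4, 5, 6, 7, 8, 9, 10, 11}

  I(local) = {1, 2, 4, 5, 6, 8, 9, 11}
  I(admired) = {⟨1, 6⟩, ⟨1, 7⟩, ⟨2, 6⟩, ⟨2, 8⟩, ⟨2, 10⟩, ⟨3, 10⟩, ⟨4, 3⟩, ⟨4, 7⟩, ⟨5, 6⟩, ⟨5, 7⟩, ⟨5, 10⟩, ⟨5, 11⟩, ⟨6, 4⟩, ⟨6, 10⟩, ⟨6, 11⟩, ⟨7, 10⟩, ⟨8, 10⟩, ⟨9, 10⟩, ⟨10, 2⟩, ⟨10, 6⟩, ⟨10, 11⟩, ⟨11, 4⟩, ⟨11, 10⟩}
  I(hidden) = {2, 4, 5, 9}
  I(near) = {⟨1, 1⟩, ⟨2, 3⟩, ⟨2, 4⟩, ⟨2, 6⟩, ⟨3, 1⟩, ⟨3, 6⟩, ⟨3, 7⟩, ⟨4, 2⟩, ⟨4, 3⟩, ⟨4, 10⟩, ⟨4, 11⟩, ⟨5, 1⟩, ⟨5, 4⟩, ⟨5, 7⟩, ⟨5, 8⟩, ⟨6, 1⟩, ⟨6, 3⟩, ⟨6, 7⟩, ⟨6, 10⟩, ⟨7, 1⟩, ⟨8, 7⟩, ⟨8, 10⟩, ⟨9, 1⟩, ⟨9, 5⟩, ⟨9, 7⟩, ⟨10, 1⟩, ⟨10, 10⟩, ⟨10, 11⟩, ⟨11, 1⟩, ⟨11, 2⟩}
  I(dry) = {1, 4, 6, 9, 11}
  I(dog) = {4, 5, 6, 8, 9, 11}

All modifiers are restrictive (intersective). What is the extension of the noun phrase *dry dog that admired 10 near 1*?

{6, 9, 11}

⟦that admired 10⟧ = {x : ⟨x, 10⟩ ∈ ⟦admired⟧} = {2, 3, 5, 6, 7, 8, 9, 11}
⟦near 1⟧ = {x : ⟨x, 1⟩ ∈ ⟦near⟧} = {1, 3, 5, 6, 7, 9, 10, 11}
⟦dog⟧ = {4, 5, 6, 8, 9, 11}
… ∩ ⟦that admired 10⟧ = {4, 5, 6, 8, 9, 11} ∩ {2, 3, 5, 6, 7, 8, 9, 11} = {5, 6, 8, 9, 11}
… ∩ ⟦near 1⟧ = {5, 6, 8, 9, 11} ∩ {1, 3, 5, 6, 7, 9, 10, 11} = {5, 6, 9, 11}
… ∩ ⟦dry⟧ = {5, 6, 9, 11} ∩ {1, 4, 6, 9, 11} = {6, 9, 11}
So ⟦dry dog that admired 10 near 1⟧ = {6, 9, 11}.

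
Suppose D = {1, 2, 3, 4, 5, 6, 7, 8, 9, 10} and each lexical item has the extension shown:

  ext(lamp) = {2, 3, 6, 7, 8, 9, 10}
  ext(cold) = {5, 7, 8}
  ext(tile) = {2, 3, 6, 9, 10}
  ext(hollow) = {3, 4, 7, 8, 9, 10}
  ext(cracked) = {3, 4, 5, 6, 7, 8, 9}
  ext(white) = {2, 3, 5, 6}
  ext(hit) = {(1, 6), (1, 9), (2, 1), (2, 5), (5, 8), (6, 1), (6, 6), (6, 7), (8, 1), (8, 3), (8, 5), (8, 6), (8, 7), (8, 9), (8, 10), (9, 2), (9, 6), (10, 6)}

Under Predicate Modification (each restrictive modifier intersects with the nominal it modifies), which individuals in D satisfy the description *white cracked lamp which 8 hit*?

⟦which 8 hit⟧ = {x : ⟨8, x⟩ ∈ ⟦hit⟧} = {1, 3, 5, 6, 7, 9, 10}
⟦lamp⟧ = {2, 3, 6, 7, 8, 9, 10}
… ∩ ⟦which 8 hit⟧ = {2, 3, 6, 7, 8, 9, 10} ∩ {1, 3, 5, 6, 7, 9, 10} = {3, 6, 7, 9, 10}
… ∩ ⟦white⟧ = {3, 6, 7, 9, 10} ∩ {2, 3, 5, 6} = {3, 6}
… ∩ ⟦cracked⟧ = {3, 6} ∩ {3, 4, 5, 6, 7, 8, 9} = {3, 6}
So ⟦white cracked lamp which 8 hit⟧ = {3, 6}.

{3, 6}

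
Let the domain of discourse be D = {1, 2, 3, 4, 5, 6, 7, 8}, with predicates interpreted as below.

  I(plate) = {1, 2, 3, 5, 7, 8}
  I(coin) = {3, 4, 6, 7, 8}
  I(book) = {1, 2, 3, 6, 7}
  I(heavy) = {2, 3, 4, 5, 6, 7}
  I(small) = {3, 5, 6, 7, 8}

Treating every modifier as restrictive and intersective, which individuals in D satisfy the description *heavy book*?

⟦book⟧ = {1, 2, 3, 6, 7}
… ∩ ⟦heavy⟧ = {1, 2, 3, 6, 7} ∩ {2, 3, 4, 5, 6, 7} = {2, 3, 6, 7}
So ⟦heavy book⟧ = {2, 3, 6, 7}.

{2, 3, 6, 7}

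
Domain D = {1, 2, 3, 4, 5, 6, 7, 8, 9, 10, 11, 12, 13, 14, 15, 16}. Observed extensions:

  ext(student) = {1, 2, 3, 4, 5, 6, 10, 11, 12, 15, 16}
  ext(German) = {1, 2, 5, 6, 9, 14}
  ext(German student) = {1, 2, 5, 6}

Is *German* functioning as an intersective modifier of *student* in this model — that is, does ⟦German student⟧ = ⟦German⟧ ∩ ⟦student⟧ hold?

yes

⟦German⟧ ∩ ⟦student⟧ = {1, 2, 5, 6, 9, 14} ∩ {1, 2, 3, 4, 5, 6, 10, 11, 12, 15, 16} = {1, 2, 5, 6}
Observed ⟦German student⟧ = {1, 2, 5, 6}.
These coincide, so the modifier is intersective here.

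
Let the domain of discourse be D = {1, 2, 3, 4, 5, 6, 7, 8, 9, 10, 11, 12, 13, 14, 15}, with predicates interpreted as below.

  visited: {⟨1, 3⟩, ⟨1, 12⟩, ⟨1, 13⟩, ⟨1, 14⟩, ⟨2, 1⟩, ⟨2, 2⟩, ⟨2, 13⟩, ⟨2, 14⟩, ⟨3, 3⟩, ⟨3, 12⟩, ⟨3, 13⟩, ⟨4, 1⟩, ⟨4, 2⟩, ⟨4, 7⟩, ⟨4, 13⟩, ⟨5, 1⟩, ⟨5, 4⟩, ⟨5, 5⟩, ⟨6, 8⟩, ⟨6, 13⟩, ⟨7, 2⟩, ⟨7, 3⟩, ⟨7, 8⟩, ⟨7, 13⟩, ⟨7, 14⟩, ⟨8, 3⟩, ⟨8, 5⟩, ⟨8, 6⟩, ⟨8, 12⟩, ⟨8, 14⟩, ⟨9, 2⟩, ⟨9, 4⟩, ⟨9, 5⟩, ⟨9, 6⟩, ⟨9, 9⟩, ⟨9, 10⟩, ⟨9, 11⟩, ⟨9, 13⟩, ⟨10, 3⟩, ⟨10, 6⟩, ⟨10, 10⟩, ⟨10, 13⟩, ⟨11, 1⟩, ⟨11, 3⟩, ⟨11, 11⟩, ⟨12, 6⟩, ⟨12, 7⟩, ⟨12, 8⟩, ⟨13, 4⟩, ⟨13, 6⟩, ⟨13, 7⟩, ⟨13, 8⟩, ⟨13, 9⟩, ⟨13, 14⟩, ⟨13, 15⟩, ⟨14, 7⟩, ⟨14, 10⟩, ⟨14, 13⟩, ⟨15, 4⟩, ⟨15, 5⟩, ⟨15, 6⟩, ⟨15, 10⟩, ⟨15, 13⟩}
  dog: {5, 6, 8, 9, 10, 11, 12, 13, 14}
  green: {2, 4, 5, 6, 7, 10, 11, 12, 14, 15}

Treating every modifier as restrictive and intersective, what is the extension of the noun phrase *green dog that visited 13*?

⟦that visited 13⟧ = {x : ⟨x, 13⟩ ∈ ⟦visited⟧} = {1, 2, 3, 4, 6, 7, 9, 10, 14, 15}
⟦dog⟧ = {5, 6, 8, 9, 10, 11, 12, 13, 14}
… ∩ ⟦that visited 13⟧ = {5, 6, 8, 9, 10, 11, 12, 13, 14} ∩ {1, 2, 3, 4, 6, 7, 9, 10, 14, 15} = {6, 9, 10, 14}
… ∩ ⟦green⟧ = {6, 9, 10, 14} ∩ {2, 4, 5, 6, 7, 10, 11, 12, 14, 15} = {6, 10, 14}
So ⟦green dog that visited 13⟧ = {6, 10, 14}.

{6, 10, 14}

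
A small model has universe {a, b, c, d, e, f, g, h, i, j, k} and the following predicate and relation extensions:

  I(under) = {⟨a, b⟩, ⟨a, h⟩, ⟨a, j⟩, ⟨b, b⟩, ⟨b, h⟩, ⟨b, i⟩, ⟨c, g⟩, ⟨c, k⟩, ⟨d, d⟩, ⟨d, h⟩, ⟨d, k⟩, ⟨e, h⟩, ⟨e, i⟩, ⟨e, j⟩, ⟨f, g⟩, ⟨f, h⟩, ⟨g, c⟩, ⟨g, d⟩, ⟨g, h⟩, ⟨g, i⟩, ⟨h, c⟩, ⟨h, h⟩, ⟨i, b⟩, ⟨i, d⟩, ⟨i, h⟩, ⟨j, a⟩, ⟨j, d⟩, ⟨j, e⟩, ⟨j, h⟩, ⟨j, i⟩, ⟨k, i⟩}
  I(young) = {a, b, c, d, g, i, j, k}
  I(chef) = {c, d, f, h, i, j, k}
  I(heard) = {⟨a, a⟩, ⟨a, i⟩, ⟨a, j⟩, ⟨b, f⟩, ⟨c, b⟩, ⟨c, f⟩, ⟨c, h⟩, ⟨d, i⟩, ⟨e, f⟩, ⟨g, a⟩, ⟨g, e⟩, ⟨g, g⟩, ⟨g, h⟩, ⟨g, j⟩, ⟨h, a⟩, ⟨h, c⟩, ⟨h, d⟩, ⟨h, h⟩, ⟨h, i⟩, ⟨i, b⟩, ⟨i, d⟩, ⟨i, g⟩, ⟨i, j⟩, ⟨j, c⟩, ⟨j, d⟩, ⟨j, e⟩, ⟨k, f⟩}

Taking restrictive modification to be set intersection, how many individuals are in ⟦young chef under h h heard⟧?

2

⟦under h⟧ = {x : ⟨x, h⟩ ∈ ⟦under⟧} = {a, b, d, e, f, g, h, i, j}
⟦h heard⟧ = {x : ⟨h, x⟩ ∈ ⟦heard⟧} = {a, c, d, h, i}
⟦chef⟧ = {c, d, f, h, i, j, k}
… ∩ ⟦under h⟧ = {c, d, f, h, i, j, k} ∩ {a, b, d, e, f, g, h, i, j} = {d, f, h, i, j}
… ∩ ⟦h heard⟧ = {d, f, h, i, j} ∩ {a, c, d, h, i} = {d, h, i}
… ∩ ⟦young⟧ = {d, h, i} ∩ {a, b, c, d, g, i, j, k} = {d, i}
⟦young chef under h h heard⟧ = {d, i}, so the cardinality is 2.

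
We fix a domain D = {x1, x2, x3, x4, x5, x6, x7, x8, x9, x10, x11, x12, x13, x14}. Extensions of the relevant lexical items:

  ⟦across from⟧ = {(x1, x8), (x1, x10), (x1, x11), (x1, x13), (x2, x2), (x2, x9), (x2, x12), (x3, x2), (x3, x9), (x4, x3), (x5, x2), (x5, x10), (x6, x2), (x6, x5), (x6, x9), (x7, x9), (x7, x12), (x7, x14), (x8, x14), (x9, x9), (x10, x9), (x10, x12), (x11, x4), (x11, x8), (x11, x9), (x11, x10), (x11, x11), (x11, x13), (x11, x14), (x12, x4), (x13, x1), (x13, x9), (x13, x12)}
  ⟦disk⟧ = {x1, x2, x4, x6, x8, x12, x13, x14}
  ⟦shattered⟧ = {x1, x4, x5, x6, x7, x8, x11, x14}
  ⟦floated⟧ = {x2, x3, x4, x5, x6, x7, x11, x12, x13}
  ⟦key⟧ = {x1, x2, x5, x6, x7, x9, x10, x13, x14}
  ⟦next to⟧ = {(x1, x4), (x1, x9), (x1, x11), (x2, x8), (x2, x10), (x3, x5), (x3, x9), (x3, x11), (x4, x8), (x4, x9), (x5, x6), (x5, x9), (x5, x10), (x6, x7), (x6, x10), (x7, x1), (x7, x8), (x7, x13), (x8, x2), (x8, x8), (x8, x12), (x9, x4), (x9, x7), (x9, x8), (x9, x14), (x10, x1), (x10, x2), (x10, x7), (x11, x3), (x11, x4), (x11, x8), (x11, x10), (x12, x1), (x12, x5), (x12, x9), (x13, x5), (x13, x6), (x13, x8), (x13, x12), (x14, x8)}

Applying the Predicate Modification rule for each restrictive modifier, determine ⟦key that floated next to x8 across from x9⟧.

⟦that floated⟧ = ⟦floated⟧ = {x2, x3, x4, x5, x6, x7, x11, x12, x13}
⟦next to x8⟧ = {x : ⟨x, x8⟩ ∈ ⟦next to⟧} = {x2, x4, x7, x8, x9, x11, x13, x14}
⟦across from x9⟧ = {x : ⟨x, x9⟩ ∈ ⟦across from⟧} = {x2, x3, x6, x7, x9, x10, x11, x13}
⟦key⟧ = {x1, x2, x5, x6, x7, x9, x10, x13, x14}
… ∩ ⟦that floated⟧ = {x1, x2, x5, x6, x7, x9, x10, x13, x14} ∩ {x2, x3, x4, x5, x6, x7, x11, x12, x13} = {x2, x5, x6, x7, x13}
… ∩ ⟦next to x8⟧ = {x2, x5, x6, x7, x13} ∩ {x2, x4, x7, x8, x9, x11, x13, x14} = {x2, x7, x13}
… ∩ ⟦across from x9⟧ = {x2, x7, x13} ∩ {x2, x3, x6, x7, x9, x10, x11, x13} = {x2, x7, x13}
So ⟦key that floated next to x8 across from x9⟧ = {x2, x7, x13}.

{x2, x7, x13}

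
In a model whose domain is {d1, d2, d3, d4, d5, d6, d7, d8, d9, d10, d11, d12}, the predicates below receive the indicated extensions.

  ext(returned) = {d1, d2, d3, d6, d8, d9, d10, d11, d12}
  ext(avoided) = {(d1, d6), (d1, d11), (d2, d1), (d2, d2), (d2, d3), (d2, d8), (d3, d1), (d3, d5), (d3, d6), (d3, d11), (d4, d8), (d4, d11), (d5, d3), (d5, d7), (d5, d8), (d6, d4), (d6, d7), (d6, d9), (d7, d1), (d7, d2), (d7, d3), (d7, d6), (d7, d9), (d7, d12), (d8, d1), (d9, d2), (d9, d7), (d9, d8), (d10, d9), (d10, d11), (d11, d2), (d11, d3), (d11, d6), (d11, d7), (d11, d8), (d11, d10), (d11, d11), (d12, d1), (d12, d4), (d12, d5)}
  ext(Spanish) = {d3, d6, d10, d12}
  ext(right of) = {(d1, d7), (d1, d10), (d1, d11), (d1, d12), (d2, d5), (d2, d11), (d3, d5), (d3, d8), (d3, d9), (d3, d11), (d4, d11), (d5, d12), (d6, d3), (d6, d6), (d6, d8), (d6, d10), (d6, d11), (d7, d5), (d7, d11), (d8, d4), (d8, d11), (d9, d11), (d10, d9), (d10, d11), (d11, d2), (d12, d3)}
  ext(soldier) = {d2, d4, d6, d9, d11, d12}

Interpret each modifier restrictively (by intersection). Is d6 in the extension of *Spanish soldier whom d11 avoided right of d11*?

⟦whom d11 avoided⟧ = {x : ⟨d11, x⟩ ∈ ⟦avoided⟧} = {d2, d3, d6, d7, d8, d10, d11}
⟦right of d11⟧ = {x : ⟨x, d11⟩ ∈ ⟦right of⟧} = {d1, d2, d3, d4, d6, d7, d8, d9, d10}
⟦soldier⟧ = {d2, d4, d6, d9, d11, d12}
… ∩ ⟦whom d11 avoided⟧ = {d2, d4, d6, d9, d11, d12} ∩ {d2, d3, d6, d7, d8, d10, d11} = {d2, d6, d11}
… ∩ ⟦right of d11⟧ = {d2, d6, d11} ∩ {d1, d2, d3, d4, d6, d7, d8, d9, d10} = {d2, d6}
… ∩ ⟦Spanish⟧ = {d2, d6} ∩ {d3, d6, d10, d12} = {d6}
⟦Spanish soldier whom d11 avoided right of d11⟧ = {d6}; d6 ∈ this set.

yes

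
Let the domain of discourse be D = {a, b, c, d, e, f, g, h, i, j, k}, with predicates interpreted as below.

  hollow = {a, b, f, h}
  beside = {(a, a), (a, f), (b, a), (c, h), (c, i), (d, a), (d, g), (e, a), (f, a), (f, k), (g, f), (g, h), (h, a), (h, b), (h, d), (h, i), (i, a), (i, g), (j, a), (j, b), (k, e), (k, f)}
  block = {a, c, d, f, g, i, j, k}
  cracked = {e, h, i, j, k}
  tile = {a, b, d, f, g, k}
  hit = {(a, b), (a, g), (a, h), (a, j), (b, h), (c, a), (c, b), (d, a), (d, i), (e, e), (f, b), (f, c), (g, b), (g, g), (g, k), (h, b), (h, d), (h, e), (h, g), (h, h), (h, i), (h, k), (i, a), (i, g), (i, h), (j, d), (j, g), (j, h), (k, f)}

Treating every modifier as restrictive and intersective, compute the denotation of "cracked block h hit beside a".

⟦h hit⟧ = {x : ⟨h, x⟩ ∈ ⟦hit⟧} = {b, d, e, g, h, i, k}
⟦beside a⟧ = {x : ⟨x, a⟩ ∈ ⟦beside⟧} = {a, b, d, e, f, h, i, j}
⟦block⟧ = {a, c, d, f, g, i, j, k}
… ∩ ⟦h hit⟧ = {a, c, d, f, g, i, j, k} ∩ {b, d, e, g, h, i, k} = {d, g, i, k}
… ∩ ⟦beside a⟧ = {d, g, i, k} ∩ {a, b, d, e, f, h, i, j} = {d, i}
… ∩ ⟦cracked⟧ = {d, i} ∩ {e, h, i, j, k} = {i}
So ⟦cracked block h hit beside a⟧ = {i}.

{i}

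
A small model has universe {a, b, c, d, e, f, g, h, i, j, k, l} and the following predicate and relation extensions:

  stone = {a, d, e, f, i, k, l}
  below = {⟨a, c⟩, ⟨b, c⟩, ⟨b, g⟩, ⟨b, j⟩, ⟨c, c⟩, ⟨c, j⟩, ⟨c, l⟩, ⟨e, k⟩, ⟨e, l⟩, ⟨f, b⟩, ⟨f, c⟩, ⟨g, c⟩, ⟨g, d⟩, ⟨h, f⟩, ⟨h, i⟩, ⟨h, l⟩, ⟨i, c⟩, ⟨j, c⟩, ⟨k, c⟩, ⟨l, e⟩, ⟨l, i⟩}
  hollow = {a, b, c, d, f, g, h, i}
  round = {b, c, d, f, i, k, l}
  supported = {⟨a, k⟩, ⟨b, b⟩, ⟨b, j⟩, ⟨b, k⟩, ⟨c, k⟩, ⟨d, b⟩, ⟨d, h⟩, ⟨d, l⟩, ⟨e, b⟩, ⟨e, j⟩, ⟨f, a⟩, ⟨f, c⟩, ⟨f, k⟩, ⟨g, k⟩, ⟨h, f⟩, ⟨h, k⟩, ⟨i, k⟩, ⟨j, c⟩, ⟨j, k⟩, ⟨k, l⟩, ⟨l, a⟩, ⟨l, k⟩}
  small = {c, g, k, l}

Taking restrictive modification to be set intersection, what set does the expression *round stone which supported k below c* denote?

⟦which supported k⟧ = {x : ⟨x, k⟩ ∈ ⟦supported⟧} = {a, b, c, f, g, h, i, j, l}
⟦below c⟧ = {x : ⟨x, c⟩ ∈ ⟦below⟧} = {a, b, c, f, g, i, j, k}
⟦stone⟧ = {a, d, e, f, i, k, l}
… ∩ ⟦which supported k⟧ = {a, d, e, f, i, k, l} ∩ {a, b, c, f, g, h, i, j, l} = {a, f, i, l}
… ∩ ⟦below c⟧ = {a, f, i, l} ∩ {a, b, c, f, g, i, j, k} = {a, f, i}
… ∩ ⟦round⟧ = {a, f, i} ∩ {b, c, d, f, i, k, l} = {f, i}
So ⟦round stone which supported k below c⟧ = {f, i}.

{f, i}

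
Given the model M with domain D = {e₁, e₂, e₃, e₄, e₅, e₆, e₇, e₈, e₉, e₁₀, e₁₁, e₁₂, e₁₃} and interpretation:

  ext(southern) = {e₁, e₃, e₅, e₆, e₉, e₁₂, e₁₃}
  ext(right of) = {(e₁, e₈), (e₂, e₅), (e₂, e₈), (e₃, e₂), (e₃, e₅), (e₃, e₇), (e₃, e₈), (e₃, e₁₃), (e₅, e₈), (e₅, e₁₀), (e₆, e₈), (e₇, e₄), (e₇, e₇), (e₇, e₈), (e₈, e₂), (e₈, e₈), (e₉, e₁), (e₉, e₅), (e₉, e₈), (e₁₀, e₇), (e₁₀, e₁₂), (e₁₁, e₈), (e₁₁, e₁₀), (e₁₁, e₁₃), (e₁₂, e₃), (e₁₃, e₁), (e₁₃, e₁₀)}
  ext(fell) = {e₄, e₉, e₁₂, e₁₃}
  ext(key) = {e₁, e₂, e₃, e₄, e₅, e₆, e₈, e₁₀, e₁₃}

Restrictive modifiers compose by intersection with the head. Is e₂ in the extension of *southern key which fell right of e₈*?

no

⟦which fell⟧ = ⟦fell⟧ = {e₄, e₉, e₁₂, e₁₃}
⟦right of e₈⟧ = {x : ⟨x, e₈⟩ ∈ ⟦right of⟧} = {e₁, e₂, e₃, e₅, e₆, e₇, e₈, e₉, e₁₁}
⟦key⟧ = {e₁, e₂, e₃, e₄, e₅, e₆, e₈, e₁₀, e₁₃}
… ∩ ⟦which fell⟧ = {e₁, e₂, e₃, e₄, e₅, e₆, e₈, e₁₀, e₁₃} ∩ {e₄, e₉, e₁₂, e₁₃} = {e₄, e₁₃}
… ∩ ⟦right of e₈⟧ = {e₄, e₁₃} ∩ {e₁, e₂, e₃, e₅, e₆, e₇, e₈, e₉, e₁₁} = ∅
… ∩ ⟦southern⟧ = ∅ ∩ {e₁, e₃, e₅, e₆, e₉, e₁₂, e₁₃} = ∅
⟦southern key which fell right of e₈⟧ = ∅; e₂ ∉ this set.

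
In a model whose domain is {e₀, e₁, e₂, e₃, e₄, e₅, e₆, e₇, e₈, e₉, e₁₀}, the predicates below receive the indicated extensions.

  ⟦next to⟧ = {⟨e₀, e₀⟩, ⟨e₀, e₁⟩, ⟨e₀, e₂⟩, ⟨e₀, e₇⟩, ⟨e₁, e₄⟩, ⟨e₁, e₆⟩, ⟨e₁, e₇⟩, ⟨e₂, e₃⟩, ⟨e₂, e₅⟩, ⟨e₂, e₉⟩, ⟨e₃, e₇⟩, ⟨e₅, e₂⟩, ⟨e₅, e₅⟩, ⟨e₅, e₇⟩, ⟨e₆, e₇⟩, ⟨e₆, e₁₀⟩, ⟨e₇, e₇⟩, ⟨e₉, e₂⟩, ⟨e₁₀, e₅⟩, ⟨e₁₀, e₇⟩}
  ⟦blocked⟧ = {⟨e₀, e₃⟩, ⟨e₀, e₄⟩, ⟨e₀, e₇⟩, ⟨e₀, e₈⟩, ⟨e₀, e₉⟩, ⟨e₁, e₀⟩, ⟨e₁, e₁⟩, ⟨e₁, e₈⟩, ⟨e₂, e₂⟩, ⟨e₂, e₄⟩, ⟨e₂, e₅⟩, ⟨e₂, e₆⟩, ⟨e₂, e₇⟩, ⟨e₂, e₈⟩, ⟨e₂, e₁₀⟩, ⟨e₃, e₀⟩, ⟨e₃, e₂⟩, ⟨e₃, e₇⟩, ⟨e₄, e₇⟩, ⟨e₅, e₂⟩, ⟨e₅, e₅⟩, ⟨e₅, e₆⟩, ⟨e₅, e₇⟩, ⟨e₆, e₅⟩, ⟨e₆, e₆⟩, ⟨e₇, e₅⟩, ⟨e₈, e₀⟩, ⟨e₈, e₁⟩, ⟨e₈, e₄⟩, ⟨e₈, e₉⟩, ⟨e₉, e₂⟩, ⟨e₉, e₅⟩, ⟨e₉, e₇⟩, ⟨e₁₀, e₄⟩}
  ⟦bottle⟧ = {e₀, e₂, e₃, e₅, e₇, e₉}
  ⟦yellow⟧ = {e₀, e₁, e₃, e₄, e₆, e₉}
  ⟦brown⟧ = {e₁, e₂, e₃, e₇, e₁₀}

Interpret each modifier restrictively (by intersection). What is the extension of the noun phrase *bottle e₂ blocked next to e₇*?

{e₅, e₇}

⟦e₂ blocked⟧ = {x : ⟨e₂, x⟩ ∈ ⟦blocked⟧} = {e₂, e₄, e₅, e₆, e₇, e₈, e₁₀}
⟦next to e₇⟧ = {x : ⟨x, e₇⟩ ∈ ⟦next to⟧} = {e₀, e₁, e₃, e₅, e₆, e₇, e₁₀}
⟦bottle⟧ = {e₀, e₂, e₃, e₅, e₇, e₉}
… ∩ ⟦e₂ blocked⟧ = {e₀, e₂, e₃, e₅, e₇, e₉} ∩ {e₂, e₄, e₅, e₆, e₇, e₈, e₁₀} = {e₂, e₅, e₇}
… ∩ ⟦next to e₇⟧ = {e₂, e₅, e₇} ∩ {e₀, e₁, e₃, e₅, e₆, e₇, e₁₀} = {e₅, e₇}
So ⟦bottle e₂ blocked next to e₇⟧ = {e₅, e₇}.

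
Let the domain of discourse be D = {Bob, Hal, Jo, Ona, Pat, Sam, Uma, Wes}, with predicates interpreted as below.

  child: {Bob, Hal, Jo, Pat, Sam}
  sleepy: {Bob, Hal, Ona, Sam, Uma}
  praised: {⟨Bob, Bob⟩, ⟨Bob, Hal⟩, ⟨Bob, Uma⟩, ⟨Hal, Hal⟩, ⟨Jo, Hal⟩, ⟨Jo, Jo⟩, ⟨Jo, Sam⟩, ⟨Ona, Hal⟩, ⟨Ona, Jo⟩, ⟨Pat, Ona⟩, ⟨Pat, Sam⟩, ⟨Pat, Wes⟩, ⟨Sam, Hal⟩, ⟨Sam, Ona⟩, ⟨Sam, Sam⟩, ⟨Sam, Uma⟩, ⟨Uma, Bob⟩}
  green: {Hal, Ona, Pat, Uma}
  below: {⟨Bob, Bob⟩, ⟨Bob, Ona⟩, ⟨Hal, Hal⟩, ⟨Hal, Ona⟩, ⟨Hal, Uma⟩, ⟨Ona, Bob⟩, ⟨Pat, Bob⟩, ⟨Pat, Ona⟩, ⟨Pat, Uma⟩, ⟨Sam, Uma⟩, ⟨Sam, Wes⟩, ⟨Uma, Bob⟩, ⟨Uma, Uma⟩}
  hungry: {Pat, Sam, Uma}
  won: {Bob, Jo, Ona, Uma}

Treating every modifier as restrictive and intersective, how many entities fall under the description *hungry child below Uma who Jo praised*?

⟦below Uma⟧ = {x : ⟨x, Uma⟩ ∈ ⟦below⟧} = {Hal, Pat, Sam, Uma}
⟦who Jo praised⟧ = {x : ⟨Jo, x⟩ ∈ ⟦praised⟧} = {Hal, Jo, Sam}
⟦child⟧ = {Bob, Hal, Jo, Pat, Sam}
… ∩ ⟦below Uma⟧ = {Bob, Hal, Jo, Pat, Sam} ∩ {Hal, Pat, Sam, Uma} = {Hal, Pat, Sam}
… ∩ ⟦who Jo praised⟧ = {Hal, Pat, Sam} ∩ {Hal, Jo, Sam} = {Hal, Sam}
… ∩ ⟦hungry⟧ = {Hal, Sam} ∩ {Pat, Sam, Uma} = {Sam}
⟦hungry child below Uma who Jo praised⟧ = {Sam}, so the cardinality is 1.

1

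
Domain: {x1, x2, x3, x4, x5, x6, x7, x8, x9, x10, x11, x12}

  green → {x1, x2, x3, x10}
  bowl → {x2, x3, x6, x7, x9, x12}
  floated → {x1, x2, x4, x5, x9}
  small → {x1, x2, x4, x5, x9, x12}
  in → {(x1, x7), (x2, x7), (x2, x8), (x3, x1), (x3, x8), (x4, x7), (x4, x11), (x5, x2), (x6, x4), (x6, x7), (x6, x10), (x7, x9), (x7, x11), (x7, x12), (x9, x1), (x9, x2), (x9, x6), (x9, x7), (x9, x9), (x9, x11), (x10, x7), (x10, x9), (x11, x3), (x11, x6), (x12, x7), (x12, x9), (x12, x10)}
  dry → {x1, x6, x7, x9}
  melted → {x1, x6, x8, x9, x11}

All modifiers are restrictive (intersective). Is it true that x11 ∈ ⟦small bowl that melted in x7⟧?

⟦that melted⟧ = ⟦melted⟧ = {x1, x6, x8, x9, x11}
⟦in x7⟧ = {x : ⟨x, x7⟩ ∈ ⟦in⟧} = {x1, x2, x4, x6, x9, x10, x12}
⟦bowl⟧ = {x2, x3, x6, x7, x9, x12}
… ∩ ⟦that melted⟧ = {x2, x3, x6, x7, x9, x12} ∩ {x1, x6, x8, x9, x11} = {x6, x9}
… ∩ ⟦in x7⟧ = {x6, x9} ∩ {x1, x2, x4, x6, x9, x10, x12} = {x6, x9}
… ∩ ⟦small⟧ = {x6, x9} ∩ {x1, x2, x4, x5, x9, x12} = {x9}
⟦small bowl that melted in x7⟧ = {x9}; x11 ∉ this set.

no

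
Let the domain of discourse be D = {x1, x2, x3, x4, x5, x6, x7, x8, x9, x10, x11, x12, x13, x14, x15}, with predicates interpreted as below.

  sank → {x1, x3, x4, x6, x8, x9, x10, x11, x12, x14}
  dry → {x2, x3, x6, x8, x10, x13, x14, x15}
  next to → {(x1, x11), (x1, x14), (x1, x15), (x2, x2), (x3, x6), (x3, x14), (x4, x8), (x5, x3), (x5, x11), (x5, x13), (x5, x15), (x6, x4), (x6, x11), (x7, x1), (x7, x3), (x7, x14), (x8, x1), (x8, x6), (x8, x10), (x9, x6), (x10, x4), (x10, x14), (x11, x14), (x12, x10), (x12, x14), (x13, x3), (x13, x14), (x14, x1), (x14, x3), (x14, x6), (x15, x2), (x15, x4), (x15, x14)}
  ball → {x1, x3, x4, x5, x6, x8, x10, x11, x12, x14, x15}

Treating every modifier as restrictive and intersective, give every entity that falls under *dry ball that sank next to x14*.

⟦that sank⟧ = ⟦sank⟧ = {x1, x3, x4, x6, x8, x9, x10, x11, x12, x14}
⟦next to x14⟧ = {x : ⟨x, x14⟩ ∈ ⟦next to⟧} = {x1, x3, x7, x10, x11, x12, x13, x15}
⟦ball⟧ = {x1, x3, x4, x5, x6, x8, x10, x11, x12, x14, x15}
… ∩ ⟦that sank⟧ = {x1, x3, x4, x5, x6, x8, x10, x11, x12, x14, x15} ∩ {x1, x3, x4, x6, x8, x9, x10, x11, x12, x14} = {x1, x3, x4, x6, x8, x10, x11, x12, x14}
… ∩ ⟦next to x14⟧ = {x1, x3, x4, x6, x8, x10, x11, x12, x14} ∩ {x1, x3, x7, x10, x11, x12, x13, x15} = {x1, x3, x10, x11, x12}
… ∩ ⟦dry⟧ = {x1, x3, x10, x11, x12} ∩ {x2, x3, x6, x8, x10, x13, x14, x15} = {x3, x10}
So ⟦dry ball that sank next to x14⟧ = {x3, x10}.

{x3, x10}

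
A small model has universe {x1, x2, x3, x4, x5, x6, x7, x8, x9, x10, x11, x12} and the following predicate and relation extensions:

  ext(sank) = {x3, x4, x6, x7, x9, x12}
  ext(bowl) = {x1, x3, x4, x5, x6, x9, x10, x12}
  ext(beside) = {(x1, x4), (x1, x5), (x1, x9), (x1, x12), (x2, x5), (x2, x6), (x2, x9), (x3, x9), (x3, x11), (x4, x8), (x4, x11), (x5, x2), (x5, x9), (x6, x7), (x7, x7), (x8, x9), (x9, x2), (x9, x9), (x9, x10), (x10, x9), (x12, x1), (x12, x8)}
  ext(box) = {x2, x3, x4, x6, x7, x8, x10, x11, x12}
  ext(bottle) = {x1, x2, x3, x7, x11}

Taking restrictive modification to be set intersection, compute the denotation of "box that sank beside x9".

{x3}

⟦that sank⟧ = ⟦sank⟧ = {x3, x4, x6, x7, x9, x12}
⟦beside x9⟧ = {x : ⟨x, x9⟩ ∈ ⟦beside⟧} = {x1, x2, x3, x5, x8, x9, x10}
⟦box⟧ = {x2, x3, x4, x6, x7, x8, x10, x11, x12}
… ∩ ⟦that sank⟧ = {x2, x3, x4, x6, x7, x8, x10, x11, x12} ∩ {x3, x4, x6, x7, x9, x12} = {x3, x4, x6, x7, x12}
… ∩ ⟦beside x9⟧ = {x3, x4, x6, x7, x12} ∩ {x1, x2, x3, x5, x8, x9, x10} = {x3}
So ⟦box that sank beside x9⟧ = {x3}.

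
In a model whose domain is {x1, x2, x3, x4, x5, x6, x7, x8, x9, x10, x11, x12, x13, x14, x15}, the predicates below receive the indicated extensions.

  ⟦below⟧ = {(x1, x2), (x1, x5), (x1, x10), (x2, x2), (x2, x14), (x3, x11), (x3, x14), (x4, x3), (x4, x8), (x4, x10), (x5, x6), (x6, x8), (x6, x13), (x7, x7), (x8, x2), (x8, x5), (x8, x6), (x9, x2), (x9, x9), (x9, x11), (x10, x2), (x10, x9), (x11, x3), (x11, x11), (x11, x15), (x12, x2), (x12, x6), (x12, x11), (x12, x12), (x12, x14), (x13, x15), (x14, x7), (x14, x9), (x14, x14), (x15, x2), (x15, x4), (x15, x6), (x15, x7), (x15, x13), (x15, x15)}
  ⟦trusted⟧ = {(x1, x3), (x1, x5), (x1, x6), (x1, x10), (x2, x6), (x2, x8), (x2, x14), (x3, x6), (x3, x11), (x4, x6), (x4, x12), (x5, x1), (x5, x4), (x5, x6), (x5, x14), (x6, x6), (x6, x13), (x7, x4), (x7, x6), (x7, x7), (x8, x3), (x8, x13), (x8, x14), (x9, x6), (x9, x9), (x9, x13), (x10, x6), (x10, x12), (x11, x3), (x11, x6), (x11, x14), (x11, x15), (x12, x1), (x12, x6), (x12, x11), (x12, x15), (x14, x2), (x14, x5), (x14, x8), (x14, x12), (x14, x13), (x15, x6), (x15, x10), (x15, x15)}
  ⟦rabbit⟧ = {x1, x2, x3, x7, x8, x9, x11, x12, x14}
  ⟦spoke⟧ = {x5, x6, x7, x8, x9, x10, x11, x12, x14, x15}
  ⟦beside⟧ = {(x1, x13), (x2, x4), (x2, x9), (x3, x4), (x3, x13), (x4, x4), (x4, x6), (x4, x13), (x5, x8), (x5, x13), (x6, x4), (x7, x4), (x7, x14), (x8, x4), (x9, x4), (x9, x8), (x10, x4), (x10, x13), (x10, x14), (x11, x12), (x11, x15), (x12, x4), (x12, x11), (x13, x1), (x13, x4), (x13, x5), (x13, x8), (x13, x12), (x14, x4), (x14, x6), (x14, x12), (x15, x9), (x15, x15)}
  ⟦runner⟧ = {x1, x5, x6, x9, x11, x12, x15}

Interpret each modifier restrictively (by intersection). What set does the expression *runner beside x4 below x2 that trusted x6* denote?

⟦beside x4⟧ = {x : ⟨x, x4⟩ ∈ ⟦beside⟧} = {x2, x3, x4, x6, x7, x8, x9, x10, x12, x13, x14}
⟦below x2⟧ = {x : ⟨x, x2⟩ ∈ ⟦below⟧} = {x1, x2, x8, x9, x10, x12, x15}
⟦that trusted x6⟧ = {x : ⟨x, x6⟩ ∈ ⟦trusted⟧} = {x1, x2, x3, x4, x5, x6, x7, x9, x10, x11, x12, x15}
⟦runner⟧ = {x1, x5, x6, x9, x11, x12, x15}
… ∩ ⟦beside x4⟧ = {x1, x5, x6, x9, x11, x12, x15} ∩ {x2, x3, x4, x6, x7, x8, x9, x10, x12, x13, x14} = {x6, x9, x12}
… ∩ ⟦below x2⟧ = {x6, x9, x12} ∩ {x1, x2, x8, x9, x10, x12, x15} = {x9, x12}
… ∩ ⟦that trusted x6⟧ = {x9, x12} ∩ {x1, x2, x3, x4, x5, x6, x7, x9, x10, x11, x12, x15} = {x9, x12}
So ⟦runner beside x4 below x2 that trusted x6⟧ = {x9, x12}.

{x9, x12}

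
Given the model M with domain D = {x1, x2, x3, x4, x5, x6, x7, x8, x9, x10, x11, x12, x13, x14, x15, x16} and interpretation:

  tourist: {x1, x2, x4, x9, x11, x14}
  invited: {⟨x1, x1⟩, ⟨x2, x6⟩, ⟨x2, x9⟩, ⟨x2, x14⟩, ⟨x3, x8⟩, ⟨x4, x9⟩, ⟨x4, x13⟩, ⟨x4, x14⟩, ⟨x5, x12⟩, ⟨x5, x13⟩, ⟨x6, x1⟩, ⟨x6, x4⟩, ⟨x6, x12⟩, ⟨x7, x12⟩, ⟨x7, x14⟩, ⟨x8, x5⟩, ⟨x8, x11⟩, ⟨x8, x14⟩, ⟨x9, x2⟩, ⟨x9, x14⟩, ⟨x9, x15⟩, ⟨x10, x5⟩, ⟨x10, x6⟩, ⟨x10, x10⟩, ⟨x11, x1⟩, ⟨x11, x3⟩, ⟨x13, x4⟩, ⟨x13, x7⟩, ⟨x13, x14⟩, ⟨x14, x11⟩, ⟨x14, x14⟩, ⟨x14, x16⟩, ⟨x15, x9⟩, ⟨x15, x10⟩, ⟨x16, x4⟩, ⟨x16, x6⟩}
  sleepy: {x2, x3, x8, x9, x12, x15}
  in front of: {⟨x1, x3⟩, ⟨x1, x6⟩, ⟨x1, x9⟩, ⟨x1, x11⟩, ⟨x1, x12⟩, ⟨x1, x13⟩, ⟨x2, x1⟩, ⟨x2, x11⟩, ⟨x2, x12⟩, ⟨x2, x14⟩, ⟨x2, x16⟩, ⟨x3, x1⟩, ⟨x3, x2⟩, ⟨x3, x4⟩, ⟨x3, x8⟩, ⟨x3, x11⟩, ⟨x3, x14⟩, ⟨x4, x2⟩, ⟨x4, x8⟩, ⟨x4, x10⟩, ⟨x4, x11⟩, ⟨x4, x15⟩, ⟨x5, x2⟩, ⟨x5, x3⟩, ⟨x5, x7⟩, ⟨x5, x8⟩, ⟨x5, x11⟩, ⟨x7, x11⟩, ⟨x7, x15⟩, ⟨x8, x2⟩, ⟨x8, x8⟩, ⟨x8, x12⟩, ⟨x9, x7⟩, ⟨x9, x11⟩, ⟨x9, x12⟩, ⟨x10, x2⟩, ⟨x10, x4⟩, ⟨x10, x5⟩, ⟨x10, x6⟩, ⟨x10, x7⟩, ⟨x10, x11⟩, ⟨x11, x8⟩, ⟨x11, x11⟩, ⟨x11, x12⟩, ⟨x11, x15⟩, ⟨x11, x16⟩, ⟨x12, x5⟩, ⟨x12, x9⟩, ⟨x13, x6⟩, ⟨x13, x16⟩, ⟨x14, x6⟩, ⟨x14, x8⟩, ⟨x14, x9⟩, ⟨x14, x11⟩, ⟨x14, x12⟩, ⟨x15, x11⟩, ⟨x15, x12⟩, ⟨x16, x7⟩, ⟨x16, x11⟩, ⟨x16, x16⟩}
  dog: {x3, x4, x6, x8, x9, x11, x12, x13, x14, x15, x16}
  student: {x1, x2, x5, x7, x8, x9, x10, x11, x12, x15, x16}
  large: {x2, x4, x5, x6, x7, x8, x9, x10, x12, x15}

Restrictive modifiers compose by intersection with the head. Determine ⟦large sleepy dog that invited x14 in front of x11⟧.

{x9}

⟦that invited x14⟧ = {x : ⟨x, x14⟩ ∈ ⟦invited⟧} = {x2, x4, x7, x8, x9, x13, x14}
⟦in front of x11⟧ = {x : ⟨x, x11⟩ ∈ ⟦in front of⟧} = {x1, x2, x3, x4, x5, x7, x9, x10, x11, x14, x15, x16}
⟦dog⟧ = {x3, x4, x6, x8, x9, x11, x12, x13, x14, x15, x16}
… ∩ ⟦that invited x14⟧ = {x3, x4, x6, x8, x9, x11, x12, x13, x14, x15, x16} ∩ {x2, x4, x7, x8, x9, x13, x14} = {x4, x8, x9, x13, x14}
… ∩ ⟦in front of x11⟧ = {x4, x8, x9, x13, x14} ∩ {x1, x2, x3, x4, x5, x7, x9, x10, x11, x14, x15, x16} = {x4, x9, x14}
… ∩ ⟦large⟧ = {x4, x9, x14} ∩ {x2, x4, x5, x6, x7, x8, x9, x10, x12, x15} = {x4, x9}
… ∩ ⟦sleepy⟧ = {x4, x9} ∩ {x2, x3, x8, x9, x12, x15} = {x9}
So ⟦large sleepy dog that invited x14 in front of x11⟧ = {x9}.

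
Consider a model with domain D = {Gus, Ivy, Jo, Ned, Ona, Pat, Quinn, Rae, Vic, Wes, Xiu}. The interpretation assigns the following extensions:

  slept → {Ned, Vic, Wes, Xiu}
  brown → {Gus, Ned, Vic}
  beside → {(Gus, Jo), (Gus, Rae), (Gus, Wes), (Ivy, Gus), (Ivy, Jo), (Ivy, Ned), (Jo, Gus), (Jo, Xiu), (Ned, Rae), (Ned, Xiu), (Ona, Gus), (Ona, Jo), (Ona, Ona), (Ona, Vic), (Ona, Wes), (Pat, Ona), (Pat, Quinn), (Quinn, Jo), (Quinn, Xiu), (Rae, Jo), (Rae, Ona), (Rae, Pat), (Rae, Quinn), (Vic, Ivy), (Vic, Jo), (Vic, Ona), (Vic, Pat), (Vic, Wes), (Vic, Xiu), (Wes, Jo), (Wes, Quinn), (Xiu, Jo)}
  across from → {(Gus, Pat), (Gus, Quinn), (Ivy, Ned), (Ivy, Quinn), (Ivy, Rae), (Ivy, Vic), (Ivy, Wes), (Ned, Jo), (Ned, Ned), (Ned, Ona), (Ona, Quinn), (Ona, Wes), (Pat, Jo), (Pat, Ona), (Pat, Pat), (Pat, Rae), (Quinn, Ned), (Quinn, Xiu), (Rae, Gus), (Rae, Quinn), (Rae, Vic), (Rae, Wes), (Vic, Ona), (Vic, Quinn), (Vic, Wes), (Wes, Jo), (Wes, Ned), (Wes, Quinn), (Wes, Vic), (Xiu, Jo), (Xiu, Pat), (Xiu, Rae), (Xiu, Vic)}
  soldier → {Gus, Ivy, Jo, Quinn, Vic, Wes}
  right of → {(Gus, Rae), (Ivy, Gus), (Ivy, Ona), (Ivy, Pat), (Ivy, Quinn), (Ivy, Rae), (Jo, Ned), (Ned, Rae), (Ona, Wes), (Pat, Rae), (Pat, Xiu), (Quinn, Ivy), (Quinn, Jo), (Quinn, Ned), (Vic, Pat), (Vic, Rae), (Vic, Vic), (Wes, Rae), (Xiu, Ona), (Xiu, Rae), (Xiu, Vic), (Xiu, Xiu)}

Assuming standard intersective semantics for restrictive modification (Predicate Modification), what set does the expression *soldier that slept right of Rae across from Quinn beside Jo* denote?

{Vic, Wes}

⟦that slept⟧ = ⟦slept⟧ = {Ned, Vic, Wes, Xiu}
⟦right of Rae⟧ = {x : ⟨x, Rae⟩ ∈ ⟦right of⟧} = {Gus, Ivy, Ned, Pat, Vic, Wes, Xiu}
⟦across from Quinn⟧ = {x : ⟨x, Quinn⟩ ∈ ⟦across from⟧} = {Gus, Ivy, Ona, Rae, Vic, Wes}
⟦beside Jo⟧ = {x : ⟨x, Jo⟩ ∈ ⟦beside⟧} = {Gus, Ivy, Ona, Quinn, Rae, Vic, Wes, Xiu}
⟦soldier⟧ = {Gus, Ivy, Jo, Quinn, Vic, Wes}
… ∩ ⟦that slept⟧ = {Gus, Ivy, Jo, Quinn, Vic, Wes} ∩ {Ned, Vic, Wes, Xiu} = {Vic, Wes}
… ∩ ⟦right of Rae⟧ = {Vic, Wes} ∩ {Gus, Ivy, Ned, Pat, Vic, Wes, Xiu} = {Vic, Wes}
… ∩ ⟦across from Quinn⟧ = {Vic, Wes} ∩ {Gus, Ivy, Ona, Rae, Vic, Wes} = {Vic, Wes}
… ∩ ⟦beside Jo⟧ = {Vic, Wes} ∩ {Gus, Ivy, Ona, Quinn, Rae, Vic, Wes, Xiu} = {Vic, Wes}
So ⟦soldier that slept right of Rae across from Quinn beside Jo⟧ = {Vic, Wes}.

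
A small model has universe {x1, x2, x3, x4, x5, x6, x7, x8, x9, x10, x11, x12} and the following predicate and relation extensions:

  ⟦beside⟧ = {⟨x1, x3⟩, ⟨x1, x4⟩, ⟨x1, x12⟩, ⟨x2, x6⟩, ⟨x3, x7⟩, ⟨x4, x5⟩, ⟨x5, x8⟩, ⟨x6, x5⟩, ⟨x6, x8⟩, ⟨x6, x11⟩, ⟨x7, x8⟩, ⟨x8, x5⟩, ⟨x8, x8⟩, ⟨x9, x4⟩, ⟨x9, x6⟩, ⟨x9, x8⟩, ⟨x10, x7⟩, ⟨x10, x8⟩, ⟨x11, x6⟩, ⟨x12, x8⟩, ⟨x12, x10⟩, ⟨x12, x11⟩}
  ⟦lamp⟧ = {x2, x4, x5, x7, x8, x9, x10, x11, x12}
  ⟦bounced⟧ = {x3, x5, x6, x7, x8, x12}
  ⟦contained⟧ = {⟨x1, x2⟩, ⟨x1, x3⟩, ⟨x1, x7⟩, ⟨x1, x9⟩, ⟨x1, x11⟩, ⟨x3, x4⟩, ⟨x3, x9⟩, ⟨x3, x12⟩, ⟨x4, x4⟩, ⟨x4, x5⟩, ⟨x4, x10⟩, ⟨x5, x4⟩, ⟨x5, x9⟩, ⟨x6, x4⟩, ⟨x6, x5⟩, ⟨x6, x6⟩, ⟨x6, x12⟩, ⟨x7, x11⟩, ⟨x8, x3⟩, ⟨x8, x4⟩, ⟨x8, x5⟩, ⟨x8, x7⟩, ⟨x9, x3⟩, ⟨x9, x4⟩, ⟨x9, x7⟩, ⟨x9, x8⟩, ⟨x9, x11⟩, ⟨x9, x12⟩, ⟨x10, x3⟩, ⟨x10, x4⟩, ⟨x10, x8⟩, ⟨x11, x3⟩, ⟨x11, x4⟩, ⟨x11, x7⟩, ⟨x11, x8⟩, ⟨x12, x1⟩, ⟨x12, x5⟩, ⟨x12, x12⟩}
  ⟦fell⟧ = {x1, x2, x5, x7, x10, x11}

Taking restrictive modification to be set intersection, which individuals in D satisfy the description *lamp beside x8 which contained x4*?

⟦beside x8⟧ = {x : ⟨x, x8⟩ ∈ ⟦beside⟧} = {x5, x6, x7, x8, x9, x10, x12}
⟦which contained x4⟧ = {x : ⟨x, x4⟩ ∈ ⟦contained⟧} = {x3, x4, x5, x6, x8, x9, x10, x11}
⟦lamp⟧ = {x2, x4, x5, x7, x8, x9, x10, x11, x12}
… ∩ ⟦beside x8⟧ = {x2, x4, x5, x7, x8, x9, x10, x11, x12} ∩ {x5, x6, x7, x8, x9, x10, x12} = {x5, x7, x8, x9, x10, x12}
… ∩ ⟦which contained x4⟧ = {x5, x7, x8, x9, x10, x12} ∩ {x3, x4, x5, x6, x8, x9, x10, x11} = {x5, x8, x9, x10}
So ⟦lamp beside x8 which contained x4⟧ = {x5, x8, x9, x10}.

{x5, x8, x9, x10}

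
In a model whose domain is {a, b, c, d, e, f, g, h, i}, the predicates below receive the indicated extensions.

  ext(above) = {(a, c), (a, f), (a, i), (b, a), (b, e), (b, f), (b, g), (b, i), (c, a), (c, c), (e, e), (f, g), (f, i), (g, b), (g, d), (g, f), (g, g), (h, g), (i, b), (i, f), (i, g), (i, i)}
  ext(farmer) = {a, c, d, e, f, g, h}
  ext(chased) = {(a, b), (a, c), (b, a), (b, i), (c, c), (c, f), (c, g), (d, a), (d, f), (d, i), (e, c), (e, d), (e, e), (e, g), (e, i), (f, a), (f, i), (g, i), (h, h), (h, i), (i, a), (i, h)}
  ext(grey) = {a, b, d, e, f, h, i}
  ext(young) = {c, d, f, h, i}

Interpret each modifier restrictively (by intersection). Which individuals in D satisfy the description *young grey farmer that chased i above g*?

⟦that chased i⟧ = {x : ⟨x, i⟩ ∈ ⟦chased⟧} = {b, d, e, f, g, h}
⟦above g⟧ = {x : ⟨x, g⟩ ∈ ⟦above⟧} = {b, f, g, h, i}
⟦farmer⟧ = {a, c, d, e, f, g, h}
… ∩ ⟦that chased i⟧ = {a, c, d, e, f, g, h} ∩ {b, d, e, f, g, h} = {d, e, f, g, h}
… ∩ ⟦above g⟧ = {d, e, f, g, h} ∩ {b, f, g, h, i} = {f, g, h}
… ∩ ⟦young⟧ = {f, g, h} ∩ {c, d, f, h, i} = {f, h}
… ∩ ⟦grey⟧ = {f, h} ∩ {a, b, d, e, f, h, i} = {f, h}
So ⟦young grey farmer that chased i above g⟧ = {f, h}.

{f, h}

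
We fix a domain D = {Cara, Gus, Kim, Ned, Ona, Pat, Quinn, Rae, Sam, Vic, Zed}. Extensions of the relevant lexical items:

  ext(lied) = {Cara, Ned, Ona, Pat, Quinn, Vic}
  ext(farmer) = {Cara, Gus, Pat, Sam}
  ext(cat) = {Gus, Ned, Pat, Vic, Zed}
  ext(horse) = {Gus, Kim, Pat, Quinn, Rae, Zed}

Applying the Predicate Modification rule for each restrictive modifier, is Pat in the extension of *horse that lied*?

⟦that lied⟧ = ⟦lied⟧ = {Cara, Ned, Ona, Pat, Quinn, Vic}
⟦horse⟧ = {Gus, Kim, Pat, Quinn, Rae, Zed}
… ∩ ⟦that lied⟧ = {Gus, Kim, Pat, Quinn, Rae, Zed} ∩ {Cara, Ned, Ona, Pat, Quinn, Vic} = {Pat, Quinn}
⟦horse that lied⟧ = {Pat, Quinn}; Pat ∈ this set.

yes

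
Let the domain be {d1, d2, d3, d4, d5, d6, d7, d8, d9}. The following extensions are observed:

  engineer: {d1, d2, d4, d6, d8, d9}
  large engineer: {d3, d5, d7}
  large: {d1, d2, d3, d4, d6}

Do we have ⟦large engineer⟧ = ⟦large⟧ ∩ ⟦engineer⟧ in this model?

⟦large⟧ ∩ ⟦engineer⟧ = {d1, d2, d3, d4, d6} ∩ {d1, d2, d4, d6, d8, d9} = {d1, d2, d4, d6}
Observed ⟦large engineer⟧ = {d3, d5, d7}.
These differ, so the modifier is not intersective in this model.

no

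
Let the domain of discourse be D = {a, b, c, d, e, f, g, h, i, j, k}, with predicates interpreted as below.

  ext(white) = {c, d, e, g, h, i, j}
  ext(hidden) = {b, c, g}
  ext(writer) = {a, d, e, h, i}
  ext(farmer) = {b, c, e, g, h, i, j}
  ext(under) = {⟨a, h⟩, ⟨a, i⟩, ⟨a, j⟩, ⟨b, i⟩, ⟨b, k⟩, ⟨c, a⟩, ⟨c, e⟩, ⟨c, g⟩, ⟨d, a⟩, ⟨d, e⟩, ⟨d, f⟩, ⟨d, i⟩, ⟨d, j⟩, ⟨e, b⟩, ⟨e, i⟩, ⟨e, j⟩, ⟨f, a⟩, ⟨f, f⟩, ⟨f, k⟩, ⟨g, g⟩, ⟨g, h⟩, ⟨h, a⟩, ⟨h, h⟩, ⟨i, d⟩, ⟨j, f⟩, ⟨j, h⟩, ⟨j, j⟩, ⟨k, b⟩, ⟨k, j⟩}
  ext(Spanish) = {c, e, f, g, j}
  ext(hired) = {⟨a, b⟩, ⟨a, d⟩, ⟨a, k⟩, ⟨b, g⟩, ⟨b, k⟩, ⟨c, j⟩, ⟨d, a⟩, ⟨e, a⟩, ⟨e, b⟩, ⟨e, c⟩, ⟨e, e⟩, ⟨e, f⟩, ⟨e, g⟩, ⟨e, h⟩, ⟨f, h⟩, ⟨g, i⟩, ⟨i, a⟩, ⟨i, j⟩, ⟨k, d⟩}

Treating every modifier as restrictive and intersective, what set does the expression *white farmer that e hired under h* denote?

⟦that e hired⟧ = {x : ⟨e, x⟩ ∈ ⟦hired⟧} = {a, b, c, e, f, g, h}
⟦under h⟧ = {x : ⟨x, h⟩ ∈ ⟦under⟧} = {a, g, h, j}
⟦farmer⟧ = {b, c, e, g, h, i, j}
… ∩ ⟦that e hired⟧ = {b, c, e, g, h, i, j} ∩ {a, b, c, e, f, g, h} = {b, c, e, g, h}
… ∩ ⟦under h⟧ = {b, c, e, g, h} ∩ {a, g, h, j} = {g, h}
… ∩ ⟦white⟧ = {g, h} ∩ {c, d, e, g, h, i, j} = {g, h}
So ⟦white farmer that e hired under h⟧ = {g, h}.

{g, h}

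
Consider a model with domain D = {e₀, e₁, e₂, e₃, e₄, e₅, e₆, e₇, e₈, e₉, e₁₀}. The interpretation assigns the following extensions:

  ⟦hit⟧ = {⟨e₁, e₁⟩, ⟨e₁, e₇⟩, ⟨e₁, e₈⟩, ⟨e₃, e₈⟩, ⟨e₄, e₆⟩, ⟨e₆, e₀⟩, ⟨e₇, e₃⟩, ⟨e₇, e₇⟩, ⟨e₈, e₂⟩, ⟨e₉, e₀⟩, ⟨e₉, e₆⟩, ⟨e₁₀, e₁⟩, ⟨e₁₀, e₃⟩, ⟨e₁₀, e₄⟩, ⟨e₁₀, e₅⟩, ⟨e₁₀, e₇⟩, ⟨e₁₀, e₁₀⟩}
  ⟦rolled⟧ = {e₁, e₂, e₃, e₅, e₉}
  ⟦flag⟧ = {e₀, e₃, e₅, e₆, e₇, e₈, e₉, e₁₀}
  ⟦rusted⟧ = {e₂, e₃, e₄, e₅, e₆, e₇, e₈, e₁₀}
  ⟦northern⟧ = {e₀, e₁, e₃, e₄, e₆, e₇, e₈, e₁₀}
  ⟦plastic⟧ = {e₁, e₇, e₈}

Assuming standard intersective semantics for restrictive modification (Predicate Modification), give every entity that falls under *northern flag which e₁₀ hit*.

⟦which e₁₀ hit⟧ = {x : ⟨e₁₀, x⟩ ∈ ⟦hit⟧} = {e₁, e₃, e₄, e₅, e₇, e₁₀}
⟦flag⟧ = {e₀, e₃, e₅, e₆, e₇, e₈, e₉, e₁₀}
… ∩ ⟦which e₁₀ hit⟧ = {e₀, e₃, e₅, e₆, e₇, e₈, e₉, e₁₀} ∩ {e₁, e₃, e₄, e₅, e₇, e₁₀} = {e₃, e₅, e₇, e₁₀}
… ∩ ⟦northern⟧ = {e₃, e₅, e₇, e₁₀} ∩ {e₀, e₁, e₃, e₄, e₆, e₇, e₈, e₁₀} = {e₃, e₇, e₁₀}
So ⟦northern flag which e₁₀ hit⟧ = {e₃, e₇, e₁₀}.

{e₃, e₇, e₁₀}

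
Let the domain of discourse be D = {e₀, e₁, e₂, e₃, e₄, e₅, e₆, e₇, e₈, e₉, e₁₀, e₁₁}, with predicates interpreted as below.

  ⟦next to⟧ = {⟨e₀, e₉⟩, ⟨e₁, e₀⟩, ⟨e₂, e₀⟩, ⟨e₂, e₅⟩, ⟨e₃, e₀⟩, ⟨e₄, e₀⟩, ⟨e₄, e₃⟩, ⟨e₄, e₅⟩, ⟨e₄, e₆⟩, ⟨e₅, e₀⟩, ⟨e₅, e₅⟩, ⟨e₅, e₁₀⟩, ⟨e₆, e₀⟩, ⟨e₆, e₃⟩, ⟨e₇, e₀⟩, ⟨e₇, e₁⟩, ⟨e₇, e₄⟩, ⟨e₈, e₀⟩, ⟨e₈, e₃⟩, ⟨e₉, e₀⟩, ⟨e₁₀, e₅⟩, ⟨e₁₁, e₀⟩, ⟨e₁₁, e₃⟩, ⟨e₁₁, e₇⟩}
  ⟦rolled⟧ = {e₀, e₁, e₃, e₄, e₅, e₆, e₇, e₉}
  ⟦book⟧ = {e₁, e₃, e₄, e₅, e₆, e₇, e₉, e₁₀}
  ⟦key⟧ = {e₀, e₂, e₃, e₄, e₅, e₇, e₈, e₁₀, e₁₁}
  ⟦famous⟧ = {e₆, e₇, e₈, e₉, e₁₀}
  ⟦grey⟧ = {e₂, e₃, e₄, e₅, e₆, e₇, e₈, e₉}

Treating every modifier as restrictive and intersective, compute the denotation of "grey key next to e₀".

{e₂, e₃, e₄, e₅, e₇, e₈}

⟦next to e₀⟧ = {x : ⟨x, e₀⟩ ∈ ⟦next to⟧} = {e₁, e₂, e₃, e₄, e₅, e₆, e₇, e₈, e₉, e₁₁}
⟦key⟧ = {e₀, e₂, e₃, e₄, e₅, e₇, e₈, e₁₀, e₁₁}
… ∩ ⟦next to e₀⟧ = {e₀, e₂, e₃, e₄, e₅, e₇, e₈, e₁₀, e₁₁} ∩ {e₁, e₂, e₃, e₄, e₅, e₆, e₇, e₈, e₉, e₁₁} = {e₂, e₃, e₄, e₅, e₇, e₈, e₁₁}
… ∩ ⟦grey⟧ = {e₂, e₃, e₄, e₅, e₇, e₈, e₁₁} ∩ {e₂, e₃, e₄, e₅, e₆, e₇, e₈, e₉} = {e₂, e₃, e₄, e₅, e₇, e₈}
So ⟦grey key next to e₀⟧ = {e₂, e₃, e₄, e₅, e₇, e₈}.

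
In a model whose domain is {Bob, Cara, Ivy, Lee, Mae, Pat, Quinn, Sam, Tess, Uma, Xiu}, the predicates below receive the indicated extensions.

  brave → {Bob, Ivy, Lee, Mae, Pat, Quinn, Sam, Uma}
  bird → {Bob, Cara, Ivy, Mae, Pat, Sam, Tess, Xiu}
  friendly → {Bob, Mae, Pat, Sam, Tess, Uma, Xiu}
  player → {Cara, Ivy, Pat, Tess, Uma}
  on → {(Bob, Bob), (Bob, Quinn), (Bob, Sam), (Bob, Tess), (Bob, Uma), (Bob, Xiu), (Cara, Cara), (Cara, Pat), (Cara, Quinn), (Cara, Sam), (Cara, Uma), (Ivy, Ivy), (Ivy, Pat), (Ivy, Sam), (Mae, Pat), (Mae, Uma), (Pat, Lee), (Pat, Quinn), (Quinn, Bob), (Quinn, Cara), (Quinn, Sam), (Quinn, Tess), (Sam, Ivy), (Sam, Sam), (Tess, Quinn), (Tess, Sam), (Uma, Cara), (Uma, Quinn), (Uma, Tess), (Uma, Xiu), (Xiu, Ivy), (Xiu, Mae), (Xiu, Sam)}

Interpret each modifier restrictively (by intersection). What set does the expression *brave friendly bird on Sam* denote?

⟦on Sam⟧ = {x : ⟨x, Sam⟩ ∈ ⟦on⟧} = {Bob, Cara, Ivy, Quinn, Sam, Tess, Xiu}
⟦bird⟧ = {Bob, Cara, Ivy, Mae, Pat, Sam, Tess, Xiu}
… ∩ ⟦on Sam⟧ = {Bob, Cara, Ivy, Mae, Pat, Sam, Tess, Xiu} ∩ {Bob, Cara, Ivy, Quinn, Sam, Tess, Xiu} = {Bob, Cara, Ivy, Sam, Tess, Xiu}
… ∩ ⟦brave⟧ = {Bob, Cara, Ivy, Sam, Tess, Xiu} ∩ {Bob, Ivy, Lee, Mae, Pat, Quinn, Sam, Uma} = {Bob, Ivy, Sam}
… ∩ ⟦friendly⟧ = {Bob, Ivy, Sam} ∩ {Bob, Mae, Pat, Sam, Tess, Uma, Xiu} = {Bob, Sam}
So ⟦brave friendly bird on Sam⟧ = {Bob, Sam}.

{Bob, Sam}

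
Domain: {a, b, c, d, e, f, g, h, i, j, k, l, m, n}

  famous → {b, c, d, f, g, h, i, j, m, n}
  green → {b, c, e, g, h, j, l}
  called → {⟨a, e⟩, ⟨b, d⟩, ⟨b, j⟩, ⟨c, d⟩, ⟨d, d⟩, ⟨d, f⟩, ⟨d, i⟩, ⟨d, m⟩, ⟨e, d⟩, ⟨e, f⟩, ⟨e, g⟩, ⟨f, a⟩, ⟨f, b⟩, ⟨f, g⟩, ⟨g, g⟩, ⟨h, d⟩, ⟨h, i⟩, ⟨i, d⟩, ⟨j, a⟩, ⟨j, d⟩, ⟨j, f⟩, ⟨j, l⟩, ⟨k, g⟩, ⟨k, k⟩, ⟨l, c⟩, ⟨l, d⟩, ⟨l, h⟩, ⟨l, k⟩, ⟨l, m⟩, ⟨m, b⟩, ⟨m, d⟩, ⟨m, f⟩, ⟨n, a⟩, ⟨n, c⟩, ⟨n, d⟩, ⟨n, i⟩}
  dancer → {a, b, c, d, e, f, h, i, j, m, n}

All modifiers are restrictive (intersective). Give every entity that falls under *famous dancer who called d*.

⟦who called d⟧ = {x : ⟨x, d⟩ ∈ ⟦called⟧} = {b, c, d, e, h, i, j, l, m, n}
⟦dancer⟧ = {a, b, c, d, e, f, h, i, j, m, n}
… ∩ ⟦who called d⟧ = {a, b, c, d, e, f, h, i, j, m, n} ∩ {b, c, d, e, h, i, j, l, m, n} = {b, c, d, e, h, i, j, m, n}
… ∩ ⟦famous⟧ = {b, c, d, e, h, i, j, m, n} ∩ {b, c, d, f, g, h, i, j, m, n} = {b, c, d, h, i, j, m, n}
So ⟦famous dancer who called d⟧ = {b, c, d, h, i, j, m, n}.

{b, c, d, h, i, j, m, n}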